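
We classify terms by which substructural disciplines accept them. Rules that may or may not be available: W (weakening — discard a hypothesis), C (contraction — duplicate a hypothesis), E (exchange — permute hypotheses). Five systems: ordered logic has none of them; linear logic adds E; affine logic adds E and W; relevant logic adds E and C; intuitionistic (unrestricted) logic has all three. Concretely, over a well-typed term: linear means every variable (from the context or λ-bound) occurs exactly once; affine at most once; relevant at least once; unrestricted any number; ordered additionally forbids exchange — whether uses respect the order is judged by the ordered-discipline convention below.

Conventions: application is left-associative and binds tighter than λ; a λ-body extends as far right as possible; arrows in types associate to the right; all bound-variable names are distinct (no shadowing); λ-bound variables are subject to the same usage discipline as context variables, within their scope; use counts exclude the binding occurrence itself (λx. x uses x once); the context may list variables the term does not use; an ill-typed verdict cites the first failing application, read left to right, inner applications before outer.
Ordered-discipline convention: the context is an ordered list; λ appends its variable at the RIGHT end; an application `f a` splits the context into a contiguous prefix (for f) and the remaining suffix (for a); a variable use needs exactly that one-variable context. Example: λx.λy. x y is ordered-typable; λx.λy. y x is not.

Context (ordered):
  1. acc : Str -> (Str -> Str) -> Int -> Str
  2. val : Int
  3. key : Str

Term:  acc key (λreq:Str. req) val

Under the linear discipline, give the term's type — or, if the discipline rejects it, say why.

term : Str
variable uses: acc=1; val=1; key=1; req [bound]=1
use order (left to right): acc, key, req, val
typing: well-typed — term : Str
across the five disciplines: ordered ✗ · linear ✓ · affine ✓ · relevant ✓ · unrestricted ✓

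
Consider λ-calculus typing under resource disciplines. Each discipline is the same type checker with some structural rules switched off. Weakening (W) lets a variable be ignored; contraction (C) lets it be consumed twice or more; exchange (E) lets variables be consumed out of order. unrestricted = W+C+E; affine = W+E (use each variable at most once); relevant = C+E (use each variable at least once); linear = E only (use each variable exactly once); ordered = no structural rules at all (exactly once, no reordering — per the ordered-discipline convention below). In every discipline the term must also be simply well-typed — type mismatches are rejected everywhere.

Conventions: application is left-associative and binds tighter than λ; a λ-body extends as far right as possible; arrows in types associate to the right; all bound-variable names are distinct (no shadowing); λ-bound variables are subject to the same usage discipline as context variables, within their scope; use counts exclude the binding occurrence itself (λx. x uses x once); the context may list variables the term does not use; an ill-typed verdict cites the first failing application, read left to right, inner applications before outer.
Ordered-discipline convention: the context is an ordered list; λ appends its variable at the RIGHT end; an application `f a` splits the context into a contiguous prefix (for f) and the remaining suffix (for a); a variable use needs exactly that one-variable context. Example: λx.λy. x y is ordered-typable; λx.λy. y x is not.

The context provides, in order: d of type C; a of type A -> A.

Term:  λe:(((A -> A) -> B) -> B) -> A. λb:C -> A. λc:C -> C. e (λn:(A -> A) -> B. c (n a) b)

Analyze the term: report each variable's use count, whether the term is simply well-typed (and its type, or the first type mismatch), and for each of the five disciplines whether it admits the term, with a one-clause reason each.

variable uses: d: 0×; a: 1×; e [bound]: 1×; b [bound]: 1×; c [bound]: 1×; n [bound]: 1×
uses in reading order: e, c, n, a, b
typing: ill-typed: an application expects C but receives B
ordered: ✗ — fails simple typing
linear: ✗ — a type mismatch blocks all five
affine: ✗ — the type mismatch rejects it
relevant: ✗ — not simply typable
unrestricted: ✗ — fails simple typing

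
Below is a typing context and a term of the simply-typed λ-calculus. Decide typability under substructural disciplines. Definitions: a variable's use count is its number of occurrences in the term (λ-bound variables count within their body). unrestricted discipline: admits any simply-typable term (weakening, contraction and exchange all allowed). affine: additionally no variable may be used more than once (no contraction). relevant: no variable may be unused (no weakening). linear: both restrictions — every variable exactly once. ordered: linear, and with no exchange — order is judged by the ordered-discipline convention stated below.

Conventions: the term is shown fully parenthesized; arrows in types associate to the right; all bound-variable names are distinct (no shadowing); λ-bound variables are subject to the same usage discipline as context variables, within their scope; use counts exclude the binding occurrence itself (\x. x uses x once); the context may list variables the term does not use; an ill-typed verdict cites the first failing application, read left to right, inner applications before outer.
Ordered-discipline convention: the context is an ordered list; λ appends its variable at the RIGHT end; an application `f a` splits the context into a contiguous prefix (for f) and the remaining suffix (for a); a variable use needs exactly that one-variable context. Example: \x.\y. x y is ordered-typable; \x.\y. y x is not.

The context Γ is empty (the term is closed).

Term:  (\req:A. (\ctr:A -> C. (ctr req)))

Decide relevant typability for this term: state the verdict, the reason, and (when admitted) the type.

yes — req, ctr: all used, weakening unneeded; term : A -> (A -> C) -> C
usage: req [bound]: 1×, ctr [bound]: 1×
use order (left to right): ctr, req
typing: ✓ — A -> (A -> C) -> C
summary: ordered ✗ | linear ✓ | affine ✓ | relevant ✓ | unrestricted ✓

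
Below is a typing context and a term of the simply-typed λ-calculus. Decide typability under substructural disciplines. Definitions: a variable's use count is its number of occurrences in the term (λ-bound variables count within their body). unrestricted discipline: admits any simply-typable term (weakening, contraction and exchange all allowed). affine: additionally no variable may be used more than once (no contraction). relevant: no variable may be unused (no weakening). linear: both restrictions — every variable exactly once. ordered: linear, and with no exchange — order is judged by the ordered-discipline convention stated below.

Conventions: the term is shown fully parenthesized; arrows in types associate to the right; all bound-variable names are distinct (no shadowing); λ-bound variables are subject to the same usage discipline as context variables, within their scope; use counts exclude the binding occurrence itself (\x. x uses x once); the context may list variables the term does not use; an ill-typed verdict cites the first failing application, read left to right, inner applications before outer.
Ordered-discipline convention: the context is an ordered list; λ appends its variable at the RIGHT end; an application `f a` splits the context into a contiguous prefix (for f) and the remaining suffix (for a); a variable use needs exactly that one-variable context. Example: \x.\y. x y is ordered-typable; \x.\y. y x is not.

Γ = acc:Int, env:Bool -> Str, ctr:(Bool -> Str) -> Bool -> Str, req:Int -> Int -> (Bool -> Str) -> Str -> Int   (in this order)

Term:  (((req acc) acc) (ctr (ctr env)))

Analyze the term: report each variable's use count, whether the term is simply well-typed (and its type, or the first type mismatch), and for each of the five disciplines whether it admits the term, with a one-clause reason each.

use counts: acc: 2, env: 1, ctr: 2, req: 1
use order (left to right): req, acc, acc, ctr, ctr, env
typing: ✓ — Str -> Int
ordered ✗ (needs contraction — acc ×2, ctr ×2)
linear ✗ (needs contraction — acc ×2, ctr ×2)
affine ✗ (needs contraction — acc ×2, ctr ×2)
relevant ✓ (every one of acc, env, ctr, req appears)
unrestricted ✓ (typability at Str -> Int is all that's needed)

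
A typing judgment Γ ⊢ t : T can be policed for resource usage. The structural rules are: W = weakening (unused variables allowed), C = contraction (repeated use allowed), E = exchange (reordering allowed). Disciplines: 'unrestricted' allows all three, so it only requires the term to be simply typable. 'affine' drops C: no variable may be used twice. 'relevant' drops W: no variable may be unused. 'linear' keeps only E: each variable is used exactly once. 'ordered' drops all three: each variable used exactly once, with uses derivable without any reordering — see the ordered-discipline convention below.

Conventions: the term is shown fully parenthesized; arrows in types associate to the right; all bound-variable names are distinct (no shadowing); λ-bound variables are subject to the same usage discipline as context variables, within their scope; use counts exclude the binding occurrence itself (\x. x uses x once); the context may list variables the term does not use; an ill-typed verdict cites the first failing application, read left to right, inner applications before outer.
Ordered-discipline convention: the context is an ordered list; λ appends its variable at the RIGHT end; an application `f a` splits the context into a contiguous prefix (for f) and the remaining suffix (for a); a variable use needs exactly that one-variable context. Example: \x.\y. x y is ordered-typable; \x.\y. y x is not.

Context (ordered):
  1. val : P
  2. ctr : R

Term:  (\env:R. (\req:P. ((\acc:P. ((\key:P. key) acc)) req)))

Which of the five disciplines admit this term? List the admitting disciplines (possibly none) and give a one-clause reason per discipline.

accepted by: affine, unrestricted
usage: val ×0, ctr ×0, env (bound) ×0, req (bound) ×1, acc (bound) ×1, key (bound) ×1
order of uses: key, acc, req
typing: well-typed at R → P → P
ordered ✗ (val, ctr, env left unused)
linear ✗ (val, ctr, env left unused)
affine ✓ (at most one use each (val, ctr, env, req, acc, key))
relevant ✗ (val, ctr, env left unused)
unrestricted ✓ (well-typed at R → P → P; no restrictions here)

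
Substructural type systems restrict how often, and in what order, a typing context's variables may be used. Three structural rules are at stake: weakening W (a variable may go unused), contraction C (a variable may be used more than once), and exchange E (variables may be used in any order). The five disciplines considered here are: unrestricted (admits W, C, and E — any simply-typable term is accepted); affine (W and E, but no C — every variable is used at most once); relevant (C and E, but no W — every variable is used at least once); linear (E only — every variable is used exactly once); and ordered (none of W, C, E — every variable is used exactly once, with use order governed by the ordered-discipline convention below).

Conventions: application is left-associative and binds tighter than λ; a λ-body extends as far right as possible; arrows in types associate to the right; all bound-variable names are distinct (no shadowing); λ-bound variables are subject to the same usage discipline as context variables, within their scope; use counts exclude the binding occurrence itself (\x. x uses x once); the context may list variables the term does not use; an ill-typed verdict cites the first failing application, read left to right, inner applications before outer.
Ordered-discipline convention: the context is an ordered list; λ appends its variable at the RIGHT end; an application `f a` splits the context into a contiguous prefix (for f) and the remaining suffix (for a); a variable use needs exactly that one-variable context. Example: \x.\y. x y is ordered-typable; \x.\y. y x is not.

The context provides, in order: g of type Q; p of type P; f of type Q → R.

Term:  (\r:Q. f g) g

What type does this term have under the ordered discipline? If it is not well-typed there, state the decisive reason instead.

not well-typed under ordered — uses contraction: g ×2; p, r left unused
usage: g ×2, p ×0, f ×1, r (bound) ×0
uses in reading order: f, g, g
typing: ✓ — R
summary: ordered ✗ · linear ✗ · affine ✗ · relevant ✗ · unrestricted ✓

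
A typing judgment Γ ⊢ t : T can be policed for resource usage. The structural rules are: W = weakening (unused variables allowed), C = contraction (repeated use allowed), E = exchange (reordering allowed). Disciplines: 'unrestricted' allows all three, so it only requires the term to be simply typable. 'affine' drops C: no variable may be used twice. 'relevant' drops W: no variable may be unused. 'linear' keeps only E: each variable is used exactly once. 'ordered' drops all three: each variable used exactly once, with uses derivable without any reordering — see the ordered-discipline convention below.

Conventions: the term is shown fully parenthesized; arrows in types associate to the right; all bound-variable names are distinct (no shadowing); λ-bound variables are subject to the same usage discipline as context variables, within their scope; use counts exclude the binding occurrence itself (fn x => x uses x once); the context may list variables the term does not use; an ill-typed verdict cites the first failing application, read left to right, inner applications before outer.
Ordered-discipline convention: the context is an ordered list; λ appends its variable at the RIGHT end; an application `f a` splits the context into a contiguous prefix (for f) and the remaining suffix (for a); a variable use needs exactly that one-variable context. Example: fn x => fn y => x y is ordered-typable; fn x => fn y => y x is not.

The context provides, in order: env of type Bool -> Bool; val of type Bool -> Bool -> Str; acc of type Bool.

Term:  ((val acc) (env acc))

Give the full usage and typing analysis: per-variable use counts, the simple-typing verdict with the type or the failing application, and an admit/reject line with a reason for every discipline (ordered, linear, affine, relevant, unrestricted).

counts: env ×1, val ×1, acc ×2
order of uses: val, acc, env, acc
typing: the term checks, with type Str
ordered: ✗ — acc ×2 used more than once (contraction)
linear: ✗ — acc ×2 used more than once (contraction)
affine: ✗ — acc ×2 used more than once (contraction)
relevant: ✓ — at least one use each (env, val, acc)
unrestricted: ✓ — well-typed at Str; no restrictions here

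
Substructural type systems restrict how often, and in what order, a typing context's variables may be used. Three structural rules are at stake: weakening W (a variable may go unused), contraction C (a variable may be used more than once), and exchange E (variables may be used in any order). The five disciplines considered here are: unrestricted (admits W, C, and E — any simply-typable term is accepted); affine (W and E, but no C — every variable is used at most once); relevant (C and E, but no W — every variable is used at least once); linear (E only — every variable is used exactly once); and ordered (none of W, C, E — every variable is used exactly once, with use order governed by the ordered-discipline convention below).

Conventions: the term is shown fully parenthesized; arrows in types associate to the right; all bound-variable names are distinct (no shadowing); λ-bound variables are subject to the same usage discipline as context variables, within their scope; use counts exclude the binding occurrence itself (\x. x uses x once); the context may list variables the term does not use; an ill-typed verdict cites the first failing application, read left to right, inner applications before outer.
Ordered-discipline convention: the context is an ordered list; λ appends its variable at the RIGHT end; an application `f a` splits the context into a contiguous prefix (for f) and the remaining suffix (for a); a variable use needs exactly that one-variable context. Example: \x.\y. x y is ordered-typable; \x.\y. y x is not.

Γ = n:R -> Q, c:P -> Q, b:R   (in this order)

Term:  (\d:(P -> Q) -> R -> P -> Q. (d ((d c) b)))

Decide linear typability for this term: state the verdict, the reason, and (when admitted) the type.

no — needs contraction — d ×2; needs weakening: n unused
counts: n: 0×; c: 1×; b: 1×; d (λ-bound): 2×
use order (left to right): d, d, c, b
typing: well-typed at ((P -> Q) -> R -> P -> Q) -> R -> P -> Q
all disciplines: ordered ✗; linear ✗; affine ✗; relevant ✗; unrestricted ✓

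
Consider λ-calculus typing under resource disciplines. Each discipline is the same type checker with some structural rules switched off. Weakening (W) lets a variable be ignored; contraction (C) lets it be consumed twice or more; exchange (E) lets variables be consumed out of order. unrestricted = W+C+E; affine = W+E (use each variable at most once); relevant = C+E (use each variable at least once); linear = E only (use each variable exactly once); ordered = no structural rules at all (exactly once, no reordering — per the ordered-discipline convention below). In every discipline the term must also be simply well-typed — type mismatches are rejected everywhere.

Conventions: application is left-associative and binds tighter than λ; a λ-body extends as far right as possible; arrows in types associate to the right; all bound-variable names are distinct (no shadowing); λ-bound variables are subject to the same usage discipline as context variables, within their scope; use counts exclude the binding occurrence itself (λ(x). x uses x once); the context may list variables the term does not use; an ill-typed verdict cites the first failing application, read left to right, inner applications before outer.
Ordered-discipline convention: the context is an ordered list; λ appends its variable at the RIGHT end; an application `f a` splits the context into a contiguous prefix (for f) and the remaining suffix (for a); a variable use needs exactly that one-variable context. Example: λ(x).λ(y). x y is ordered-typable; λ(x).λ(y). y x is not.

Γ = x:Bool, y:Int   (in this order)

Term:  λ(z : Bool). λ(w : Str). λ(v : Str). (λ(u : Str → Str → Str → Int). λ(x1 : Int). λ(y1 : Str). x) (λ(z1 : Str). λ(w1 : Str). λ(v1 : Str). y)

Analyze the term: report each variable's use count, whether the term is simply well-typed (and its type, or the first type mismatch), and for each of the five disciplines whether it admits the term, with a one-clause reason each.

use counts: x=1, y=1, z [bound]=0, w [bound]=0, v [bound]=0, u [bound]=0, x1 [bound]=0, y1 [bound]=0, z1 [bound]=0, w1 [bound]=0, v1 [bound]=0
order of uses: x, y
typing: ✓ — Bool → Str → Str → Int → Str → Bool
ordered: ✗ — z, w, v, u, x1, y1, z1, w1, v1 left unused
linear: ✗ — z, w, v, u, x1, y1, z1, w1, v1 left unused
affine: ✓ — none of x, y, z, w, v, u, x1, y1, z1, w1, v1 used more than once
relevant: ✗ — z, w, v, u, x1, y1, z1, w1, v1 left unused
unrestricted: ✓ — type-checks (Bool → Str → Str → Int → Str → Bool) and nothing is barred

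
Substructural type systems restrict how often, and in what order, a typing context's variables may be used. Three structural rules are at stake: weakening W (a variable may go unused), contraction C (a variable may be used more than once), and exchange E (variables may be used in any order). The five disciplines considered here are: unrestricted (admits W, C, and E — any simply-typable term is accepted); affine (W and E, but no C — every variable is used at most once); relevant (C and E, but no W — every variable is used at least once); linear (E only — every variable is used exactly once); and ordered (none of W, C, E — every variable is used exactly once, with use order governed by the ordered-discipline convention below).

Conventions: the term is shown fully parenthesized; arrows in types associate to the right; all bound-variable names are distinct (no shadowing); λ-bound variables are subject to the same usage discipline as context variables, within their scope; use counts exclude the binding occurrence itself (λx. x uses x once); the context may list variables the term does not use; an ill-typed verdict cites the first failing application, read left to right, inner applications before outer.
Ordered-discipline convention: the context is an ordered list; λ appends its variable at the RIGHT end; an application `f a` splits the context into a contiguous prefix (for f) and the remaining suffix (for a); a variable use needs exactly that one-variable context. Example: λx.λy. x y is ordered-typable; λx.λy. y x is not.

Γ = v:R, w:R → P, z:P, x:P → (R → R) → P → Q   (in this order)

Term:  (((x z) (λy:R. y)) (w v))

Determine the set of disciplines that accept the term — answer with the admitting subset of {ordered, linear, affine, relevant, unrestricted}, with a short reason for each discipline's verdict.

admitting disciplines: linear, affine, relevant, unrestricted
use counts: v: 1×; w: 1×; z: 1×; x: 1×; y (λ-bound): 1×
order of uses: x, z, y, w, v
typing: well-typed at Q
ordered ✗ (no ordered split (uses run x, z, y, w, v))
linear ✓ (each of v, w, z, x, y used exactly once)
affine ✓ (no duplicate uses among v, w, z, x, y)
relevant ✓ (v, w, z, x, y: all used, weakening unneeded)
unrestricted ✓ (type-checks (Q) and nothing is barred)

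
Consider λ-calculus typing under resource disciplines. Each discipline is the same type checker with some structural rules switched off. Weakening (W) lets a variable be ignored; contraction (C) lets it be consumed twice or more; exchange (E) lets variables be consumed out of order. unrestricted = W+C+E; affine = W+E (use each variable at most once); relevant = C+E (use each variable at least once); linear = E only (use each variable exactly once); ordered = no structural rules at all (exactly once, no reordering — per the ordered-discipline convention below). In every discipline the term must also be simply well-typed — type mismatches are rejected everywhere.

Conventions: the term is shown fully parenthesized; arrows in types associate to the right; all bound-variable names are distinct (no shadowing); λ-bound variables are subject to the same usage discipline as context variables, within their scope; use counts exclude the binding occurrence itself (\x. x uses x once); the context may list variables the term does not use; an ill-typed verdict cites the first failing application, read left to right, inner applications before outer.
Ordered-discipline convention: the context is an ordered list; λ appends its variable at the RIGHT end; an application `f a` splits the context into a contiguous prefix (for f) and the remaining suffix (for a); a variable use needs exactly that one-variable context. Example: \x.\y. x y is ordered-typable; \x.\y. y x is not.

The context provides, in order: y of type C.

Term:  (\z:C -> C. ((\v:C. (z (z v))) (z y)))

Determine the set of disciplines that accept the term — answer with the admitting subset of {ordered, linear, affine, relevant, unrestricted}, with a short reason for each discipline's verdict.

admitting disciplines: relevant, unrestricted
counts: y ×1, z (bound) ×3, v (bound) ×1
use order (left to right): z, z, v, z, y
typing: ✓ — (C -> C) -> C
ordered: ✗, repeated use of z ×3
linear: ✗, repeated use of z ×3
affine: ✗, repeated use of z ×3
relevant: ✓, at least one use each (y, z, v)
unrestricted: ✓, well-typed at (C -> C) -> C; no restrictions here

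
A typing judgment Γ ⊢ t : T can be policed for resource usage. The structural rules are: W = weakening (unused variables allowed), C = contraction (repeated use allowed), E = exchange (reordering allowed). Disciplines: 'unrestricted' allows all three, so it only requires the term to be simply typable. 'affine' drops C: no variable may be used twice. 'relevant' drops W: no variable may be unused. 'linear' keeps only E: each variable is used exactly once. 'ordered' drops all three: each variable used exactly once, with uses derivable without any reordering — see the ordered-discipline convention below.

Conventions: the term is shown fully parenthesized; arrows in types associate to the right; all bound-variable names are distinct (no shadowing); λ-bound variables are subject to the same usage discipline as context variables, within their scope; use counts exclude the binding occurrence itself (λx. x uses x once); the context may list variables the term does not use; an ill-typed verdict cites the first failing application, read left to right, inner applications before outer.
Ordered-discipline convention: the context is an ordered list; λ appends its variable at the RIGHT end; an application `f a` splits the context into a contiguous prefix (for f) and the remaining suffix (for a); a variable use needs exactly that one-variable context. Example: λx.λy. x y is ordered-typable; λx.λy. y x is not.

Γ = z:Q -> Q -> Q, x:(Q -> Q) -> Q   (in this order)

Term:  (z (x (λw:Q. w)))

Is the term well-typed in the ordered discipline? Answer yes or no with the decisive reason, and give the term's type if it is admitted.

yes — z, x, w: once each, no exchange needed; term : Q -> Q
variable uses: z: 1×; x: 1×; w (λ-bound): 1×
uses in reading order: z, x, w
typing: well-typed — term : Q -> Q
across the five disciplines: ordered ✓ | linear ✓ | affine ✓ | relevant ✓ | unrestricted ✓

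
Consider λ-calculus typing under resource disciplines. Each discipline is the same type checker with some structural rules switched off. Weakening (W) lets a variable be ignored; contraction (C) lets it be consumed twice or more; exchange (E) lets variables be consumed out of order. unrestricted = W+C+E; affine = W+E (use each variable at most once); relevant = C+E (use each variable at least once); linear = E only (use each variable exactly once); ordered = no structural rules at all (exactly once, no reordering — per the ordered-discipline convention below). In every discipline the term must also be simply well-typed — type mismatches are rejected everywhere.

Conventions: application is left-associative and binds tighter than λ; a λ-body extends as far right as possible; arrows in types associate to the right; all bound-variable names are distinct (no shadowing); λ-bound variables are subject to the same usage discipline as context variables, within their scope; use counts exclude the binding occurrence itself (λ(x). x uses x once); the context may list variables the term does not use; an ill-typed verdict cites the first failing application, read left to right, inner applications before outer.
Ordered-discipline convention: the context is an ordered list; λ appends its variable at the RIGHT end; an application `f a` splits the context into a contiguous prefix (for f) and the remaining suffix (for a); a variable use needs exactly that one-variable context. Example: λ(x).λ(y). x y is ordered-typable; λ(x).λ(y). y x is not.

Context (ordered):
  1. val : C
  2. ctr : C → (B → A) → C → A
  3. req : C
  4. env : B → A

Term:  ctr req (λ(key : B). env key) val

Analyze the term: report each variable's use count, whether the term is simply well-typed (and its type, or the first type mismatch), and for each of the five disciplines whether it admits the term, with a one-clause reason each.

usage: val: 1, ctr: 1, req: 1, env: 1, key [bound]: 1
order of uses: ctr, req, env, key, val
typing: ✓ — A
ordered ✗ (no ordered split (uses run ctr, req, env, key, val))
linear ✓ (single use per variable (val, ctr, req, env, key))
affine ✓ (at most one use each (val, ctr, req, env, key))
relevant ✓ (val, ctr, req, env, key: all used, weakening unneeded)
unrestricted ✓ (well-typed at A; no restrictions here)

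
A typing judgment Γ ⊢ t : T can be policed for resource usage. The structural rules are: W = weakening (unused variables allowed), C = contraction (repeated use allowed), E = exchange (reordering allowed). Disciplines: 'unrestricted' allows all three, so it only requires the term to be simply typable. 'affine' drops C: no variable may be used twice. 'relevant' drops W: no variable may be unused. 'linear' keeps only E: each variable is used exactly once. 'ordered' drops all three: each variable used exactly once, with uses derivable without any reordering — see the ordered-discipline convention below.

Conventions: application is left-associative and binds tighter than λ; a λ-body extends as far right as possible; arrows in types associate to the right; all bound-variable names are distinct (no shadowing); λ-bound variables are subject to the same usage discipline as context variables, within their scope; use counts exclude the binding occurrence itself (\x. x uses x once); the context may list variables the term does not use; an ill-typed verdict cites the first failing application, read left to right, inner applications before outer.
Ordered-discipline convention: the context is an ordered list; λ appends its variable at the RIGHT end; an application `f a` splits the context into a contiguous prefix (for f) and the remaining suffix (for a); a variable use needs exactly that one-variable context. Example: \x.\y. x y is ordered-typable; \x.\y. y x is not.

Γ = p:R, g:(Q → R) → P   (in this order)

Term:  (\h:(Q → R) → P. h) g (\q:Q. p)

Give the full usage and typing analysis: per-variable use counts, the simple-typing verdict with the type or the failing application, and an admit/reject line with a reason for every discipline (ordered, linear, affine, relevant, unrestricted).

counts: p ×1; g ×1; h (bound) ×1; q (bound) ×0
left-to-right use order: h, g, p
typing: well-typed at P
ordered ✗ (unused: q — weakening required)
linear ✗ (unused: q — weakening required)
affine ✓ (no duplicate uses among p, g, h, q)
relevant ✗ (unused: q — weakening required)
unrestricted ✓ (typability at P is all that's needed)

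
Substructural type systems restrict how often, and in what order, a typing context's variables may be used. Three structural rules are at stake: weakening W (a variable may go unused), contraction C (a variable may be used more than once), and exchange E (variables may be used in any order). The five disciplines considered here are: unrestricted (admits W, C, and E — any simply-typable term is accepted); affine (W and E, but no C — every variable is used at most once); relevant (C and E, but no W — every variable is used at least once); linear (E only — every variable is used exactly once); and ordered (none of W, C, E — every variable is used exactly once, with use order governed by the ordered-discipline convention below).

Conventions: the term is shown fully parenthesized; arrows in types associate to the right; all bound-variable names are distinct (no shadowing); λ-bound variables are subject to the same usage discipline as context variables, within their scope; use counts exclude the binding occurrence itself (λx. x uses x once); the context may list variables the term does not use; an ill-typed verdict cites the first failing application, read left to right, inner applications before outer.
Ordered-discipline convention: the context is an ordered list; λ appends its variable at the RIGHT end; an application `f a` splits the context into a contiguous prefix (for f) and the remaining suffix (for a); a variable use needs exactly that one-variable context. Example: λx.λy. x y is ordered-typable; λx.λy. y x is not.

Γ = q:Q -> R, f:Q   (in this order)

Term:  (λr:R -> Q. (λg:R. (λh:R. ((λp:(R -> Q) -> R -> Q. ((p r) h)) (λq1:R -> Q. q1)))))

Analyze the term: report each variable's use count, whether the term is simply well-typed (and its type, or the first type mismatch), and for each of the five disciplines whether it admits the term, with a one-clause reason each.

variable uses: q: 0×, f: 0×, r (bound): 1×, g (bound): 0×, h (bound): 1×, p (bound): 1×, q1 (bound): 1×
use order (left to right): p, r, h, q1
typing: well-typed at (R -> Q) -> R -> R -> Q
ordered ✗ (q, f, g never used (weakening))
linear ✗ (q, f, g never used (weakening))
affine ✓ (none of q, f, r, g, h, p, q1 used more than once)
relevant ✗ (q, f, g never used (weakening))
unrestricted ✓ (type-checks ((R -> Q) -> R -> R -> Q) and nothing is barred)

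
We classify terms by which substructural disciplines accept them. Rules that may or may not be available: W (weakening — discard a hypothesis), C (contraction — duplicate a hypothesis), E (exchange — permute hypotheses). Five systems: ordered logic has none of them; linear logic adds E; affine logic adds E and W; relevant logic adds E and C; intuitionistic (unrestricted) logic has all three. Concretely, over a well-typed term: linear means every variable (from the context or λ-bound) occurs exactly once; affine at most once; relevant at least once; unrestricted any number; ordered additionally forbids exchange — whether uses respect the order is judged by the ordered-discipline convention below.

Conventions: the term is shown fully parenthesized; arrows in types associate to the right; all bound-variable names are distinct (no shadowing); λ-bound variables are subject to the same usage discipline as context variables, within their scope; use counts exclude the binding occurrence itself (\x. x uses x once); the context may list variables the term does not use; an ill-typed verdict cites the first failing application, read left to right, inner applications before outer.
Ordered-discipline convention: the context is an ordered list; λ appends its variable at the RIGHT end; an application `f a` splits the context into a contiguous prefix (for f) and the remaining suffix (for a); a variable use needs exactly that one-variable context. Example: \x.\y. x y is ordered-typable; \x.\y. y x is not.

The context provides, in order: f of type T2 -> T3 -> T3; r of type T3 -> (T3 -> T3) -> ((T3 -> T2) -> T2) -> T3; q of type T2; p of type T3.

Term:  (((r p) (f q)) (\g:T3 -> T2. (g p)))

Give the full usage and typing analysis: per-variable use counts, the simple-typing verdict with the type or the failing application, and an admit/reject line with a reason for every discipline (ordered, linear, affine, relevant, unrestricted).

counts: f=1; r=1; q=1; p=2; g [bound]=1
order of uses: r, p, f, q, g, p
typing: ✓ — T3
ordered: ✗ — repeated use of p ×2
linear: ✗ — repeated use of p ×2
affine: ✗ — repeated use of p ×2
relevant: ✓ — at least one use each (f, r, q, p, g)
unrestricted: ✓ — well-typed at T3; no restrictions here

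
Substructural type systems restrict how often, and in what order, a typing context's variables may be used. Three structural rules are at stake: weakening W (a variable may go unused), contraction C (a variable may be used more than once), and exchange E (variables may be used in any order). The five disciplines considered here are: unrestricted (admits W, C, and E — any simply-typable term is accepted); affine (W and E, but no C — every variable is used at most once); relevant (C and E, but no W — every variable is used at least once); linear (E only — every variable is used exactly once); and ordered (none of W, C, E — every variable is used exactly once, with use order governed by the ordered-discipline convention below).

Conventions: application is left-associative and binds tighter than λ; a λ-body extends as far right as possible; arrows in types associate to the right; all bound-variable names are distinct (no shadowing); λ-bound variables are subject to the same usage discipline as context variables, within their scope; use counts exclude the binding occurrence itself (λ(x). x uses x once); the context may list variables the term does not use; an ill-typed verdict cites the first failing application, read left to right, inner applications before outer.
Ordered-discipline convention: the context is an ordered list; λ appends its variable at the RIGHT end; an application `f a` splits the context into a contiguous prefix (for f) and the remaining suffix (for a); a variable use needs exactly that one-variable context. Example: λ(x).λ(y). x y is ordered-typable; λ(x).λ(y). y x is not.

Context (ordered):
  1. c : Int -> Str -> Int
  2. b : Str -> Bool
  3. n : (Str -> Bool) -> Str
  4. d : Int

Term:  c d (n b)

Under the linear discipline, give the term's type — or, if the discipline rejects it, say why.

term : Int
variable uses: c: 1×; b: 1×; n: 1×; d: 1×
use order (left to right): c, d, n, b
typing: ✓ — Int
summary: ordered ✗; linear ✓; affine ✓; relevant ✓; unrestricted ✓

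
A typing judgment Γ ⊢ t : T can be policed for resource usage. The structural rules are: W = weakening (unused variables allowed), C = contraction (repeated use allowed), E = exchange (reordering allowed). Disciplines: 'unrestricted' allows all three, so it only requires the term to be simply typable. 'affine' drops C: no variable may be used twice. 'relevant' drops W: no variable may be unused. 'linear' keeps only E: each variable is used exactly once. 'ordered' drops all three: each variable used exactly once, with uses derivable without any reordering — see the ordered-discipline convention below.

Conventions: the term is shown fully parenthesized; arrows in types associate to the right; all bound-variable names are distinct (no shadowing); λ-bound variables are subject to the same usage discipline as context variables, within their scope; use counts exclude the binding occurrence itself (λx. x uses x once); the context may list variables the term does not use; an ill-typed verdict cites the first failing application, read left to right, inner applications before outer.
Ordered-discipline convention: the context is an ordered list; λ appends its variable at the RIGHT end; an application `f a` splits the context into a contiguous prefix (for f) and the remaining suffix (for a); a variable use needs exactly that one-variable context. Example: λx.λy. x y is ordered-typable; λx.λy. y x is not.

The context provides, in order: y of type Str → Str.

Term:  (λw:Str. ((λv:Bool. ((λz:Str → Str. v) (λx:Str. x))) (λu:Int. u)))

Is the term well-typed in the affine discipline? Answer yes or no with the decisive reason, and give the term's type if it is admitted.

no — fails simple typing
use counts: y ×0, w (λ-bound) ×0, v (λ-bound) ×1, z (λ-bound) ×0, x (λ-bound) ×1, u (λ-bound) ×1
left-to-right use order: v, x, u
typing: ill-typed: an argument Int → Int mismatches the expected Bool
all disciplines: ordered ✗ · linear ✗ · affine ✗ · relevant ✗ · unrestricted ✗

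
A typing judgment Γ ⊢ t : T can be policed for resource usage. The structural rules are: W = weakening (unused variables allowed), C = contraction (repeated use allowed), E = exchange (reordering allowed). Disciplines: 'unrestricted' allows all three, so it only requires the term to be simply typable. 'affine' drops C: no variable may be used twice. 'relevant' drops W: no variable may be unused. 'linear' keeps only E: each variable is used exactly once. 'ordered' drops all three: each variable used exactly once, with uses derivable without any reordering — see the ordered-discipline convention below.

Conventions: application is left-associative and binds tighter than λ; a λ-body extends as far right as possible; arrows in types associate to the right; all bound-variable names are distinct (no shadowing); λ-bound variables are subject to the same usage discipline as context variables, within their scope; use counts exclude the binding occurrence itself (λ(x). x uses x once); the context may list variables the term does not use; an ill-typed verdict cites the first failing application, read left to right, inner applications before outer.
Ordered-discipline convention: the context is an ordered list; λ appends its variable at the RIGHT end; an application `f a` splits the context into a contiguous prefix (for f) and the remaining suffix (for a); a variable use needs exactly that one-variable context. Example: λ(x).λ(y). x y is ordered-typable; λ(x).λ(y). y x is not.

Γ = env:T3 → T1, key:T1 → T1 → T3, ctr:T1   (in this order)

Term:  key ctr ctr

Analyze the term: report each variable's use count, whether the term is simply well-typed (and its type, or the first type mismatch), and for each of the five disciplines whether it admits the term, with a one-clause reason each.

use counts: env: 0×; key: 1×; ctr: 2×
left-to-right use order: key, ctr, ctr
typing: well-typed at T3
ordered: ✗, needs contraction — ctr ×2; unused: env — weakening required
linear: ✗, needs contraction — ctr ×2; unused: env — weakening required
affine: ✗, needs contraction — ctr ×2
relevant: ✗, unused: env — weakening required
unrestricted: ✓, simply typable at T3; W, C, E all held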